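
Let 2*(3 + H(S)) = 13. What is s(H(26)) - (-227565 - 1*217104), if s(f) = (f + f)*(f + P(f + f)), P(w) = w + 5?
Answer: 889555/2 ≈ 4.4478e+5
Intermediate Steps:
P(w) = 5 + w
H(S) = 7/2 (H(S) = -3 + (½)*13 = -3 + 13/2 = 7/2)
s(f) = 2*f*(5 + 3*f) (s(f) = (f + f)*(f + (5 + (f + f))) = (2*f)*(f + (5 + 2*f)) = (2*f)*(5 + 3*f) = 2*f*(5 + 3*f))
s(H(26)) - (-227565 - 1*217104) = 2*(7/2)*(5 + 3*(7/2)) - (-227565 - 1*217104) = 2*(7/2)*(5 + 21/2) - (-227565 - 217104) = 2*(7/2)*(31/2) - 1*(-444669) = 217/2 + 444669 = 889555/2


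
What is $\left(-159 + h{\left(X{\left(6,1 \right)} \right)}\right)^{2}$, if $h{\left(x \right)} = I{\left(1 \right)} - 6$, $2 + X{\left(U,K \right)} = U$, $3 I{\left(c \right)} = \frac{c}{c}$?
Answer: $\frac{244036}{9} \approx 27115.0$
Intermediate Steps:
$I{\left(c \right)} = \frac{1}{3}$ ($I{\left(c \right)} = \frac{c \frac{1}{c}}{3} = \frac{1}{3} \cdot 1 = \frac{1}{3}$)
$X{\left(U,K \right)} = -2 + U$
$h{\left(x \right)} = - \frac{17}{3}$ ($h{\left(x \right)} = \frac{1}{3} - 6 = - \frac{17}{3}$)
$\left(-159 + h{\left(X{\left(6,1 \right)} \right)}\right)^{2} = \left(-159 - \frac{17}{3}\right)^{2} = \left(- \frac{494}{3}\right)^{2} = \frac{244036}{9}$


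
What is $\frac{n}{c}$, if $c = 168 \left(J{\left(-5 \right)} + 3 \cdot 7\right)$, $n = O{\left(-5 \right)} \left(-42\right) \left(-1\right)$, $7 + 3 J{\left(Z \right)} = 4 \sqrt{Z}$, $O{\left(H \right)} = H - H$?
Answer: $0$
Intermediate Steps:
$O{\left(H \right)} = 0$
$J{\left(Z \right)} = - \frac{7}{3} + \frac{4 \sqrt{Z}}{3}$
$n = 0$ ($n = 0 \left(-42\right) \left(-1\right) = 0 \left(-1\right) = 0$)
$c = 3136 + 224 i \sqrt{5}$ ($c = 168 \left(\left(- \frac{7}{3} + \frac{4 \sqrt{-5}}{3}\right) + 3 \cdot 7\right) = 168 \left(\left(- \frac{7}{3} + \frac{4 i \sqrt{5}}{3}\right) + 21\right) = 168 \left(\frac{56}{3} + \frac{4 i \sqrt{5}}{3}\right) = 3136 + 224 i \sqrt{5} \approx 3136.0 + 500.88 i$)
$\frac{n}{c} = \frac{0}{3136 + 224 i \sqrt{5}} = 0$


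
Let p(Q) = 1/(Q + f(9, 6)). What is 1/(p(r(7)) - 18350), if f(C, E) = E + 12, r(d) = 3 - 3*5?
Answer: -6/110099 ≈ -5.4496e-5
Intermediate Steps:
r(d) = -12 (r(d) = 3 - 15 = -12)
f(C, E) = 12 + E
p(Q) = 1/(18 + Q) (p(Q) = 1/(Q + (12 + 6)) = 1/(Q + 18) = 1/(18 + Q))
1/(p(r(7)) - 18350) = 1/(1/(18 - 12) - 18350) = 1/(1/6 - 18350) = 1/(⅙ - 18350) = 1/(-110099/6) = -6/110099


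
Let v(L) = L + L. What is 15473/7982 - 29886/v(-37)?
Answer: 119847527/295334 ≈ 405.80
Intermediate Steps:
v(L) = 2*L
15473/7982 - 29886/v(-37) = 15473/7982 - 29886/(2*(-37)) = 15473*(1/7982) - 29886/(-74) = 15473/7982 - 29886*(-1/74) = 15473/7982 + 14943/37 = 119847527/295334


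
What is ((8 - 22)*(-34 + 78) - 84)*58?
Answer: -40600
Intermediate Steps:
((8 - 22)*(-34 + 78) - 84)*58 = (-14*44 - 84)*58 = (-616 - 84)*58 = -700*58 = -40600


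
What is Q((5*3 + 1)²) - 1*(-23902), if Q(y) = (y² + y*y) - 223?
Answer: 154751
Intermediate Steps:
Q(y) = -223 + 2*y² (Q(y) = (y² + y²) - 223 = 2*y² - 223 = -223 + 2*y²)
Q((5*3 + 1)²) - 1*(-23902) = (-223 + 2*((5*3 + 1)²)²) - 1*(-23902) = (-223 + 2*((15 + 1)²)²) + 23902 = (-223 + 2*(16²)²) + 23902 = (-223 + 2*256²) + 23902 = (-223 + 2*65536) + 23902 = (-223 + 131072) + 23902 = 130849 + 23902 = 154751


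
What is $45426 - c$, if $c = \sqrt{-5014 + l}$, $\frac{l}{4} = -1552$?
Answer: $45426 - i \sqrt{11222} \approx 45426.0 - 105.93 i$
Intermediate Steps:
$l = -6208$ ($l = 4 \left(-1552\right) = -6208$)
$c = i \sqrt{11222}$ ($c = \sqrt{-5014 - 6208} = \sqrt{-11222} = i \sqrt{11222} \approx 105.93 i$)
$45426 - c = 45426 - i \sqrt{11222}$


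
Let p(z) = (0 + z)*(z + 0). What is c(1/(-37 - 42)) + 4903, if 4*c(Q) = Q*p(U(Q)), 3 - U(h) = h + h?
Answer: 9669423747/1972156 ≈ 4903.0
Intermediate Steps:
U(h) = 3 - 2*h (U(h) = 3 - (h + h) = 3 - 2*h)
p(z) = z² (p(z) = z*z = z²)
c(Q) = Q*(3 - 2*Q)²/4 (c(Q) = (Q*(3 - 2*Q)²)/4 = Q*(3 - 2*Q)²/4)
c(1/(-37 - 42)) + 4903 = (-3 + 2/(-37 - 42))²/(4*(-37 - 42)) + 4903 = (¼)*(-3 + 2/(-79))²/(-79) + 4903 = (¼)*(-1/79)*(-3 + 2*(-1/79))² + 4903 = (¼)*(-1/79)*(-3 - 2/79)² + 4903 = (¼)*(-1/79)*(-239/79)² + 4903 = (¼)*(-1/79)*(57121/6241) + 4903 = -57121/1972156 + 4903 = 9669423747/1972156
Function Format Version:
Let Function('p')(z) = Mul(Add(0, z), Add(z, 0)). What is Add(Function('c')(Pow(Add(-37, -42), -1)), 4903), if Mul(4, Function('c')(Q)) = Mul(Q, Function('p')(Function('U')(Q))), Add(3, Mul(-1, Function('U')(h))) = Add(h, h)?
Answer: Rational(9669423747, 1972156) ≈ 4903.0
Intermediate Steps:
Function('U')(h) = Add(3, Mul(-2, h)) (Function('U')(h) = Add(3, Mul(-1, Add(h, h))) = Add(3, Mul(-1, Mul(2, h))) = Add(3, Mul(-2, h)))
Function('p')(z) = Pow(z, 2) (Function('p')(z) = Mul(z, z) = Pow(z, 2))
Function('c')(Q) = Mul(Rational(1, 4), Q, Pow(Add(3, Mul(-2, Q)), 2)) (Function('c')(Q) = Mul(Rational(1, 4), Mul(Q, Pow(Add(3, Mul(-2, Q)), 2))) = Mul(Rational(1, 4), Q, Pow(Add(3, Mul(-2, Q)), 2)))
Add(Function('c')(Pow(Add(-37, -42), -1)), 4903) = Add(Mul(Rational(1, 4), Pow(Add(-37, -42), -1), Pow(Add(-3, Mul(2, Pow(Add(-37, -42), -1))), 2)), 4903) = Add(Mul(Rational(1, 4), Pow(-79, -1), Pow(Add(-3, Mul(2, Pow(-79, -1))), 2)), 4903) = Add(Mul(Rational(1, 4), Rational(-1, 79), Pow(Add(-3, Mul(2, Rational(-1, 79))), 2)), 4903) = Add(Mul(Rational(1, 4), Rational(-1, 79), Pow(Add(-3, Rational(-2, 79)), 2)), 4903) = Add(Mul(Rational(1, 4), Rational(-1, 79), Pow(Rational(-239, 79), 2)), 4903) = Add(Mul(Rational(1, 4), Rational(-1, 79), Rational(57121, 6241)), 4903) = Add(Rational(-57121, 1972156), 4903) = Rational(9669423747, 1972156)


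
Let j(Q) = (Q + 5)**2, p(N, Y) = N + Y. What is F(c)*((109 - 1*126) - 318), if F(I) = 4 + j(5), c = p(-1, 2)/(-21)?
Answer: -34840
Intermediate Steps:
j(Q) = (5 + Q)**2
c = -1/21 (c = (-1 + 2)/(-21) = 1*(-1/21) = -1/21 ≈ -0.047619)
F(I) = 104 (F(I) = 4 + (5 + 5)**2 = 4 + 10**2 = 4 + 100 = 104)
F(c)*((109 - 1*126) - 318) = 104*((109 - 1*126) - 318) = 104*((109 - 126) - 318) = 104*(-17 - 318) = 104*(-335) = -34840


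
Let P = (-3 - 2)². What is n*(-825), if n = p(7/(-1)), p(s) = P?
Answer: -20625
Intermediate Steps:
P = 25 (P = (-5)² = 25)
p(s) = 25
n = 25
n*(-825) = 25*(-825) = -20625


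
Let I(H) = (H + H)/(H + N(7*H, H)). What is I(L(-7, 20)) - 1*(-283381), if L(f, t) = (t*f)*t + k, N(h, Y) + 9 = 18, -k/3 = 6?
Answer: 796022865/2809 ≈ 2.8338e+5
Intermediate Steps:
k = -18 (k = -3*6 = -18)
N(h, Y) = 9 (N(h, Y) = -9 + 18 = 9)
L(f, t) = -18 + f*t² (L(f, t) = (t*f)*t - 18 = (f*t)*t - 18 = f*t² - 18 = -18 + f*t²)
I(H) = 2*H/(9 + H) (I(H) = (H + H)/(H + 9) = (2*H)/(9 + H) = 2*H/(9 + H))
I(L(-7, 20)) - 1*(-283381) = 2*(-18 - 7*20²)/(9 + (-18 - 7*20²)) - 1*(-283381) = 2*(-18 - 7*400)/(9 + (-18 - 7*400)) + 283381 = 2*(-18 - 2800)/(9 + (-18 - 2800)) + 283381 = 2*(-2818)/(9 - 2818) + 283381 = 2*(-2818)/(-2809) + 283381 = 2*(-2818)*(-1/2809) + 283381 = 5636/2809 + 283381 = 796022865/2809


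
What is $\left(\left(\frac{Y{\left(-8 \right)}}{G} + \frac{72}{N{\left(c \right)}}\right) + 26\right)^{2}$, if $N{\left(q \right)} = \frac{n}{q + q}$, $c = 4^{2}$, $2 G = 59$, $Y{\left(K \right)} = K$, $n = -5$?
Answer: $\frac{16472695716}{87025} \approx 1.8929 \cdot 10^{5}$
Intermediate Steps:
$G = \frac{59}{2}$ ($G = \frac{1}{2} \cdot 59 = \frac{59}{2} \approx 29.5$)
$c = 16$
$N{\left(q \right)} = - \frac{5}{2 q}$ ($N{\left(q \right)} = - \frac{5}{q + q} = - \frac{5}{2 q}$)
$\left(\left(\frac{Y{\left(-8 \right)}}{G} + \frac{72}{N{\left(c \right)}}\right) + 26\right)^{2} = \left(\left(- \frac{8}{\frac{59}{2}} + \frac{72}{\left(- \frac{5}{2}\right) \frac{1}{16}}\right) + 26\right)^{2} = \left(\left(\left(-8\right) \frac{2}{59} + \frac{72}{\left(- \frac{5}{2}\right) \frac{1}{16}}\right) + 26\right)^{2} = \left(\left(- \frac{16}{59} + \frac{72}{- \frac{5}{32}}\right) + 26\right)^{2} = \left(\left(- \frac{16}{59} + 72 \left(- \frac{32}{5}\right)\right) + 26\right)^{2} = \left(\left(- \frac{16}{59} - \frac{2304}{5}\right) + 26\right)^{2} = \left(- \frac{136016}{295} + 26\right)^{2} = \left(- \frac{128346}{295}\right)^{2} = \frac{16472695716}{87025}$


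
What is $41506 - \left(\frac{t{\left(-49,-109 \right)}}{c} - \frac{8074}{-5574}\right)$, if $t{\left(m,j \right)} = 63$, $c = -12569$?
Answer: $\frac{1453896437846}{35029803} \approx 41505.0$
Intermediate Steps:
$41506 - \left(\frac{t{\left(-49,-109 \right)}}{c} - \frac{8074}{-5574}\right) = 41506 - \left(\frac{63}{-12569} - \frac{8074}{-5574}\right) = 41506 - \left(63 \left(- \frac{1}{12569}\right) - - \frac{4037}{2787}\right) = 41506 - \left(- \frac{63}{12569} + \frac{4037}{2787}\right) = 41506 - \frac{50565472}{35029803} = \frac{1453896437846}{35029803}$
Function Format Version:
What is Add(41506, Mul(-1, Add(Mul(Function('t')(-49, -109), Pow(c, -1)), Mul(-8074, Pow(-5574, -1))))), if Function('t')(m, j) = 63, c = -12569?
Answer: Rational(1453896437846, 35029803) ≈ 41505.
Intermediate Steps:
Add(41506, Mul(-1, Add(Mul(Function('t')(-49, -109), Pow(c, -1)), Mul(-8074, Pow(-5574, -1))))) = Add(41506, Mul(-1, Add(Mul(63, Pow(-12569, -1)), Mul(-8074, Pow(-5574, -1))))) = Add(41506, Mul(-1, Add(Mul(63, Rational(-1, 12569)), Mul(-8074, Rational(-1, 5574))))) = Add(41506, Mul(-1, Add(Rational(-63, 12569), Rational(4037, 2787)))) = Add(41506, Mul(-1, Rational(50565472, 35029803))) = Add(41506, Rational(-50565472, 35029803)) = Rational(1453896437846, 35029803)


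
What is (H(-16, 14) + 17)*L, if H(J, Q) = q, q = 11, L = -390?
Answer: -10920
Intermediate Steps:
H(J, Q) = 11
(H(-16, 14) + 17)*L = (11 + 17)*(-390) = 28*(-390) = -10920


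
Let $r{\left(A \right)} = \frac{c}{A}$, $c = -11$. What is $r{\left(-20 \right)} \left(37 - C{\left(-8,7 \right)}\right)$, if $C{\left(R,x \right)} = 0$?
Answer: $\frac{407}{20} \approx 20.35$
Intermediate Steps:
$r{\left(A \right)} = - \frac{11}{A}$
$r{\left(-20 \right)} \left(37 - C{\left(-8,7 \right)}\right) = - \frac{11}{-20} \left(37 - 0\right) = \left(-11\right) \left(- \frac{1}{20}\right) \left(37 + 0\right) = \frac{11}{20} \cdot 37 = \frac{407}{20}$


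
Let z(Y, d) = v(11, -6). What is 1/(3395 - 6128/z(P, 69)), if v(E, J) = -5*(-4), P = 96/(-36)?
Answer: 5/15443 ≈ 0.00032377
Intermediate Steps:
P = -8/3 (P = 96*(-1/36) = -8/3 ≈ -2.6667)
v(E, J) = 20
z(Y, d) = 20
1/(3395 - 6128/z(P, 69)) = 1/(3395 - 6128/20) = 1/(3395 - 6128*1/20) = 1/(3395 - 1532/5) = 1/(15443/5) = 5/15443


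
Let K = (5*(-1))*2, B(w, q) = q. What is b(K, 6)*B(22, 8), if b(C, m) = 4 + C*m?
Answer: -448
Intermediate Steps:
K = -10 (K = -5*2 = -10)
b(K, 6)*B(22, 8) = (4 - 10*6)*8 = (4 - 60)*8 = -56*8 = -448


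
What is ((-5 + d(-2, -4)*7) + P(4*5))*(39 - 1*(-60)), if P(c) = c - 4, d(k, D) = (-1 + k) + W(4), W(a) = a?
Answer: 1782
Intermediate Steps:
d(k, D) = 3 + k (d(k, D) = (-1 + k) + 4 = 3 + k)
P(c) = -4 + c
((-5 + d(-2, -4)*7) + P(4*5))*(39 - 1*(-60)) = ((-5 + (3 - 2)*7) + (-4 + 4*5))*(39 - 1*(-60)) = ((-5 + 1*7) + (-4 + 20))*(39 + 60) = ((-5 + 7) + 16)*99 = (2 + 16)*99 = 18*99 = 1782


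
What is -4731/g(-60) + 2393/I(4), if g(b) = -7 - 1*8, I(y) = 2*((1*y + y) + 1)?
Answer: 40351/90 ≈ 448.34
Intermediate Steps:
I(y) = 2 + 4*y (I(y) = 2*((y + y) + 1) = 2*(2*y + 1) = 2*(1 + 2*y) = 2 + 4*y)
g(b) = -15 (g(b) = -7 - 8 = -15)
-4731/g(-60) + 2393/I(4) = -4731/(-15) + 2393/(2 + 4*4) = -4731*(-1/15) + 2393/(2 + 16) = 1577/5 + 2393/18 = 40351/90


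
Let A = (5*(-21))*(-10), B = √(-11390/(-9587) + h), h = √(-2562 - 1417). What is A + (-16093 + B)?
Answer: -15043 + √(109195930 + 91910569*I*√3979)/9587 ≈ -15037.0 + 5.5634*I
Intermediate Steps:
h = I*√3979 (h = √(-3979) = I*√3979 ≈ 63.079*I)
B = √(11390/9587 + I*√3979) (B = √(-11390/(-9587) + I*√3979) = √(-11390*(-1/9587) + I*√3979) = √(11390/9587 + I*√3979) ≈ 5.6692 + 5.5634*I)
A = 1050 (A = -105*(-10) = 1050)
A + (-16093 + B) = 1050 + (-16093 + √(109195930 + 91910569*I*√3979)/9587) = -15043 + √(109195930 + 91910569*I*√3979)/9587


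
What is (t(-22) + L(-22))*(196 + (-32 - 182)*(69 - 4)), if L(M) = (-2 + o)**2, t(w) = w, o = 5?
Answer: 178282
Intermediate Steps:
L(M) = 9 (L(M) = (-2 + 5)**2 = 3**2 = 9)
(t(-22) + L(-22))*(196 + (-32 - 182)*(69 - 4)) = (-22 + 9)*(196 + (-32 - 182)*(69 - 4)) = -13*(196 - 214*65) = -13*(196 - 13910) = -13*(-13714) = 178282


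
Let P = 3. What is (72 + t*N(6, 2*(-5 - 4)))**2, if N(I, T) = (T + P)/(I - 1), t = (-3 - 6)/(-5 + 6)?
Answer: 9801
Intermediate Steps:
t = -9 (t = -9/1 = -9*1 = -9)
N(I, T) = (3 + T)/(-1 + I) (N(I, T) = (T + 3)/(I - 1) = (3 + T)/(-1 + I))
(72 + t*N(6, 2*(-5 - 4)))**2 = (72 - 9*(3 + 2*(-5 - 4))/(-1 + 6))**2 = (72 - 9*(3 + 2*(-9))/5)**2 = (72 - 9*(3 - 18)/5)**2 = (72 - 9*(-15)/5)**2 = (72 - 9*(-3))**2 = (72 + 27)**2 = 99**2 = 9801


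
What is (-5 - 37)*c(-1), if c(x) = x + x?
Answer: 84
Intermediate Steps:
c(x) = 2*x
(-5 - 37)*c(-1) = (-5 - 37)*(2*(-1)) = -42*(-2) = 84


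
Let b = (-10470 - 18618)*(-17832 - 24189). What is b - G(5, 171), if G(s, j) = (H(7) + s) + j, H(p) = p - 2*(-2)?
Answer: 1222306661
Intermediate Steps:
H(p) = 4 + p (H(p) = p + 4 = 4 + p)
b = 1222306848 (b = -29088*(-42021) = 1222306848)
G(s, j) = 11 + j + s (G(s, j) = ((4 + 7) + s) + j = (11 + s) + j = 11 + j + s)
b - G(5, 171) = 1222306848 - (11 + 171 + 5) = 1222306848 - 1*187 = 1222306848 - 187 = 1222306661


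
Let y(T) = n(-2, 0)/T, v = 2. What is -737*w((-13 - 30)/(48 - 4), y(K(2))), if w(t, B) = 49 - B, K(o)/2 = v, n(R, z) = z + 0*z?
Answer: -36113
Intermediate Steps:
n(R, z) = z (n(R, z) = z + 0 = z)
K(o) = 4 (K(o) = 2*2 = 4)
y(T) = 0 (y(T) = 0/T = 0)
-737*w((-13 - 30)/(48 - 4), y(K(2))) = -737*(49 - 1*0) = -737*(49 + 0) = -737*49 = -36113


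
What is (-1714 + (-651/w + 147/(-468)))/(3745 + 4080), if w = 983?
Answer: -52597639/239989620 ≈ -0.21917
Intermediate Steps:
(-1714 + (-651/w + 147/(-468)))/(3745 + 4080) = (-1714 + (-651/983 + 147/(-468)))/(3745 + 4080) = (-1714 + (-651*1/983 + 147*(-1/468)))/7825 = (-1714 + (-651/983 - 49/156))*(1/7825) = (-1714 - 149723/153348)*(1/7825) = -262988195/153348*1/7825 = -52597639/239989620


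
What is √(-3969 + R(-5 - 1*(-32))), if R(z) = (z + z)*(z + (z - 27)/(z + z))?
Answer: 9*I*√31 ≈ 50.11*I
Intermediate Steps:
R(z) = 2*z*(z + (-27 + z)/(2*z)) (R(z) = (2*z)*(z + (-27 + z)/((2*z))) = (2*z)*(z + (-27 + z)*(1/(2*z))) = (2*z)*(z + (-27 + z)/(2*z)) = 2*z*(z + (-27 + z)/(2*z)))
√(-3969 + R(-5 - 1*(-32))) = √(-3969 + (-27 + (-5 - 1*(-32)) + 2*(-5 - 1*(-32))²)) = √(-3969 + (-27 + (-5 + 32) + 2*(-5 + 32)²)) = √(-3969 + (-27 + 27 + 2*27²)) = √(-3969 + (-27 + 27 + 2*729)) = √(-3969 + (-27 + 27 + 1458)) = √(-3969 + 1458) = √(-2511) = 9*I*√31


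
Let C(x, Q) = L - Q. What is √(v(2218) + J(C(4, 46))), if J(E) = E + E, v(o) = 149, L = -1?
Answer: √55 ≈ 7.4162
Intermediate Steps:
C(x, Q) = -1 - Q
J(E) = 2*E
√(v(2218) + J(C(4, 46))) = √(149 + 2*(-1 - 1*46)) = √(149 + 2*(-1 - 46)) = √(149 + 2*(-47)) = √(149 - 94) = √55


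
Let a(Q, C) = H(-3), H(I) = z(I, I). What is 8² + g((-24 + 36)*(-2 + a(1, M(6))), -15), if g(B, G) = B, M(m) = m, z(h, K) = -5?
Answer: -20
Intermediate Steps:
H(I) = -5
a(Q, C) = -5
8² + g((-24 + 36)*(-2 + a(1, M(6))), -15) = 8² + (-24 + 36)*(-2 - 5) = 64 + 12*(-7) = 64 - 84 = -20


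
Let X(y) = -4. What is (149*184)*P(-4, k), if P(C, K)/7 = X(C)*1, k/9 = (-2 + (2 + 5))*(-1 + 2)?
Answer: -767648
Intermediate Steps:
k = 45 (k = 9*((-2 + (2 + 5))*(-1 + 2)) = 9*((-2 + 7)*1) = 9*(5*1) = 9*5 = 45)
P(C, K) = -28 (P(C, K) = 7*(-4*1) = 7*(-4) = -28)
(149*184)*P(-4, k) = (149*184)*(-28) = 27416*(-28) = -767648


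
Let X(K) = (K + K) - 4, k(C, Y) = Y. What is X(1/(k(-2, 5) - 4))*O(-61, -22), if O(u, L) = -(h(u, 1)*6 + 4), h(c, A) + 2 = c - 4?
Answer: -796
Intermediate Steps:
h(c, A) = -6 + c (h(c, A) = -2 + (c - 4) = -2 + (-4 + c) = -6 + c)
O(u, L) = 32 - 6*u (O(u, L) = -((-6 + u)*6 + 4) = -((-36 + 6*u) + 4) = -(-32 + 6*u) = 32 - 6*u)
X(K) = -4 + 2*K (X(K) = 2*K - 4 = -4 + 2*K)
X(1/(k(-2, 5) - 4))*O(-61, -22) = (-4 + 2*(1/(5 - 4)))*(32 - 6*(-61)) = (-4 + 2*(1/1))*(32 + 366) = (-4 + 2*(1*1))*398 = (-4 + 2*1)*398 = (-4 + 2)*398 = -2*398 = -796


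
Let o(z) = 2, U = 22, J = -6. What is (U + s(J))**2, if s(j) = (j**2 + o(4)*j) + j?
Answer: 1600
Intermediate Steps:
s(j) = j**2 + 3*j (s(j) = (j**2 + 2*j) + j = j**2 + 3*j)
(U + s(J))**2 = (22 - 6*(3 - 6))**2 = (22 - 6*(-3))**2 = (22 + 18)**2 = 40**2 = 1600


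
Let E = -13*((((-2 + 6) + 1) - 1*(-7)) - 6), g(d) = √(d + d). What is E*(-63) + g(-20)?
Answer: 4914 + 2*I*√10 ≈ 4914.0 + 6.3246*I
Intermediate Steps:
g(d) = √2*√d (g(d) = √(2*d) = √2*√d)
E = -78 (E = -13*(((4 + 1) + 7) - 6) = -13*((5 + 7) - 6) = -13*(12 - 6) = -13*6 = -78)
E*(-63) + g(-20) = -78*(-63) + √2*√(-20) = 4914 + √2*(2*I*√5) = 4914 + 2*I*√10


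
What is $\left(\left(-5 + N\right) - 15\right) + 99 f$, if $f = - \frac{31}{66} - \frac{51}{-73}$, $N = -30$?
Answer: $- \frac{3991}{146} \approx -27.336$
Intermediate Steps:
$f = \frac{1103}{4818}$ ($f = \left(-31\right) \frac{1}{66} - - \frac{51}{73} = - \frac{31}{66} + \frac{51}{73} = \frac{1103}{4818} \approx 0.22893$)
$\left(\left(-5 + N\right) - 15\right) + 99 f = \left(\left(-5 - 30\right) - 15\right) + 99 \cdot \frac{1103}{4818} = \left(-35 - 15\right) + \frac{3309}{146} = -50 + \frac{3309}{146} = - \frac{3991}{146}$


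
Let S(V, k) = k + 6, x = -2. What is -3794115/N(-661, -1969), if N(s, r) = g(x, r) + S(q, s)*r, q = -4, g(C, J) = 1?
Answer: -3794115/1289696 ≈ -2.9419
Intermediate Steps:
S(V, k) = 6 + k
N(s, r) = 1 + r*(6 + s) (N(s, r) = 1 + (6 + s)*r = 1 + r*(6 + s))
-3794115/N(-661, -1969) = -3794115/(1 - 1969*(6 - 661)) = -3794115/(1 - 1969*(-655)) = -3794115/(1 + 1289695) = -3794115/1289696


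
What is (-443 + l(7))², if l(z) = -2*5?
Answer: 205209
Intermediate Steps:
l(z) = -10
(-443 + l(7))² = (-443 - 10)² = (-453)² = 205209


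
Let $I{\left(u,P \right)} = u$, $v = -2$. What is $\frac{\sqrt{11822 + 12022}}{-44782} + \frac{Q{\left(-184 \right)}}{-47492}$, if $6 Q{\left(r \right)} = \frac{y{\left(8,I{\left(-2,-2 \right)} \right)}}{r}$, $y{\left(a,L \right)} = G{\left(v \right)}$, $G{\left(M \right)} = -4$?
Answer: $- \frac{1}{13107792} - \frac{\sqrt{5961}}{22391} \approx -0.0034482$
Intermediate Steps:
$y{\left(a,L \right)} = -4$
$Q{\left(r \right)} = - \frac{2}{3 r}$ ($Q{\left(r \right)} = \frac{\left(-4\right) \frac{1}{r}}{6} = - \frac{2}{3 r}$)
$\frac{\sqrt{11822 + 12022}}{-44782} + \frac{Q{\left(-184 \right)}}{-47492} = \frac{\sqrt{11822 + 12022}}{-44782} + \frac{\left(- \frac{2}{3}\right) \frac{1}{-184}}{-47492} = \sqrt{23844} \left(- \frac{1}{44782}\right) + \left(- \frac{2}{3}\right) \left(- \frac{1}{184}\right) \left(- \frac{1}{47492}\right) = 2 \sqrt{5961} \left(- \frac{1}{44782}\right) + \frac{1}{276} \left(- \frac{1}{47492}\right) = - \frac{\sqrt{5961}}{22391} - \frac{1}{13107792} = - \frac{1}{13107792} - \frac{\sqrt{5961}}{22391}$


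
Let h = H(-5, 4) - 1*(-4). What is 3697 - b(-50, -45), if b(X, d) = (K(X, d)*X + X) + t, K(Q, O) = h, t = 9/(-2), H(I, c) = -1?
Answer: 7803/2 ≈ 3901.5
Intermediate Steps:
t = -9/2 (t = 9*(-1/2) = -9/2 ≈ -4.5000)
h = 3 (h = -1 - 1*(-4) = -1 + 4 = 3)
K(Q, O) = 3
b(X, d) = -9/2 + 4*X (b(X, d) = (3*X + X) - 9/2 = 4*X - 9/2 = -9/2 + 4*X)
3697 - b(-50, -45) = 3697 - (-9/2 + 4*(-50)) = 3697 - (-9/2 - 200) = 3697 - 1*(-409/2) = 3697 + 409/2 = 7803/2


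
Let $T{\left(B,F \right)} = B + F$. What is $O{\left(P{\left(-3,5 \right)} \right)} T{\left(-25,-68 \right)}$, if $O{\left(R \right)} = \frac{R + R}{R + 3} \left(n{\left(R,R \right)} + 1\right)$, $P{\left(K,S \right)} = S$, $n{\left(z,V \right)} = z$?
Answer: $- \frac{1395}{2} \approx -697.5$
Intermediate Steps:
$O{\left(R \right)} = \frac{2 R \left(1 + R\right)}{3 + R}$ ($O{\left(R \right)} = \frac{R + R}{R + 3} \left(R + 1\right) = \frac{2 R}{3 + R} \left(1 + R\right) = \frac{2 R \left(1 + R\right)}{3 + R}$)
$O{\left(P{\left(-3,5 \right)} \right)} T{\left(-25,-68 \right)} = 2 \cdot 5 \frac{1}{3 + 5} \left(1 + 5\right) \left(-25 - 68\right) = 2 \cdot 5 \cdot \frac{1}{8} \cdot 6 \left(-93\right) = \frac{15}{2} \left(-93\right) = - \frac{1395}{2}$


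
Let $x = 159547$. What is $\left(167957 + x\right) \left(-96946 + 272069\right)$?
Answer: $57353482992$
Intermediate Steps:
$\left(167957 + x\right) \left(-96946 + 272069\right) = \left(167957 + 159547\right) \left(-96946 + 272069\right) = 327504 \cdot 175123 = 57353482992$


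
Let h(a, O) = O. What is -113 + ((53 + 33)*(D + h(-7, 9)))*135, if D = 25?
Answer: 394627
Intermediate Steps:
-113 + ((53 + 33)*(D + h(-7, 9)))*135 = -113 + ((53 + 33)*(25 + 9))*135 = -113 + (86*34)*135 = -113 + 2924*135 = -113 + 394740 = 394627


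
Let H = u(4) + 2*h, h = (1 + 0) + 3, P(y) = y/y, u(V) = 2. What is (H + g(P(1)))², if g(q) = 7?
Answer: 289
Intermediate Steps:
P(y) = 1
h = 4 (h = 1 + 3 = 4)
H = 10 (H = 2 + 2*4 = 2 + 8 = 10)
(H + g(P(1)))² = (10 + 7)² = 17² = 289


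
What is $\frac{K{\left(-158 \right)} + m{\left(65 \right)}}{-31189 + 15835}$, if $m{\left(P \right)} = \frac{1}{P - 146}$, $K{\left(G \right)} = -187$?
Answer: $\frac{7574}{621837} \approx 0.01218$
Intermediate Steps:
$m{\left(P \right)} = \frac{1}{-146 + P}$
$\frac{K{\left(-158 \right)} + m{\left(65 \right)}}{-31189 + 15835} = \frac{-187 + \frac{1}{-146 + 65}}{-31189 + 15835} = \frac{-187 + \frac{1}{-81}}{-15354} = \left(-187 - \frac{1}{81}\right) \left(- \frac{1}{15354}\right) = \left(- \frac{15148}{81}\right) \left(- \frac{1}{15354}\right) = \frac{7574}{621837}$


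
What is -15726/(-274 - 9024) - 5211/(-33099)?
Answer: 94827792/51292417 ≈ 1.8488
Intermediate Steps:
-15726/(-274 - 9024) - 5211/(-33099) = -15726/(-9298) - 5211*(-1/33099) = -15726*(-1/9298) + 1737/11033 = 7863/4649 + 1737/11033 = 94827792/51292417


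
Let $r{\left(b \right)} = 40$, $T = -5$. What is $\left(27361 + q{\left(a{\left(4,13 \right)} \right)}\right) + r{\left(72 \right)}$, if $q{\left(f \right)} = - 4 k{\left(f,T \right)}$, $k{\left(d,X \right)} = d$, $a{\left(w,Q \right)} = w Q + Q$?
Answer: $27141$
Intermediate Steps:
$a{\left(w,Q \right)} = Q + Q w$ ($a{\left(w,Q \right)} = Q w + Q = Q + Q w$)
$q{\left(f \right)} = - 4 f$
$\left(27361 + q{\left(a{\left(4,13 \right)} \right)}\right) + r{\left(72 \right)} = \left(27361 - 4 \cdot 13 \left(1 + 4\right)\right) + 40 = \left(27361 - 4 \cdot 13 \cdot 5\right) + 40 = \left(27361 - 260\right) + 40 = 27101 + 40 = 27141$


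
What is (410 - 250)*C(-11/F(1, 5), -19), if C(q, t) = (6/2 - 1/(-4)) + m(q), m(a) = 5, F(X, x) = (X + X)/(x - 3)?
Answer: 1320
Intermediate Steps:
F(X, x) = 2*X/(-3 + x) (F(X, x) = (2*X)/(-3 + x) = 2*X/(-3 + x))
C(q, t) = 33/4 (C(q, t) = (6/2 - 1/(-4)) + 5 = (6*(1/2) - 1*(-1/4)) + 5 = (3 + 1/4) + 5 = 13/4 + 5 = 33/4)
(410 - 250)*C(-11/F(1, 5), -19) = (410 - 250)*(33/4) = 160*(33/4) = 1320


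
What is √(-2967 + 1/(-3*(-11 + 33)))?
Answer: I*√12924318/66 ≈ 54.47*I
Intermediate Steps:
√(-2967 + 1/(-3*(-11 + 33))) = √(-2967 + 1/(-3*22)) = √(-2967 + 1/(-66)) = √(-2967 - 1/66) = √(-195823/66) = I*√12924318/66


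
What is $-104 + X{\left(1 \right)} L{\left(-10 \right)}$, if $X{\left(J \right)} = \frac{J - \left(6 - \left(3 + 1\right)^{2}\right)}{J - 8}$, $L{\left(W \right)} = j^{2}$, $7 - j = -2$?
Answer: $- \frac{1619}{7} \approx -231.29$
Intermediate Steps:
$j = 9$ ($j = 7 - -2 = 7 + 2 = 9$)
$L{\left(W \right)} = 81$ ($L{\left(W \right)} = 9^{2} = 81$)
$X{\left(J \right)} = \frac{10 + J}{-8 + J}$ ($X{\left(J \right)} = \frac{J - \left(6 - 4^{2}\right)}{-8 + J} = \frac{J + \left(-6 + 16\right)}{-8 + J} = \frac{J + 10}{-8 + J} = \frac{10 + J}{-8 + J}$)
$-104 + X{\left(1 \right)} L{\left(-10 \right)} = -104 + \frac{10 + 1}{-8 + 1} \cdot 81 = -104 + \frac{1}{-7} \cdot 11 \cdot 81 = -104 + \left(- \frac{1}{7}\right) 11 \cdot 81 = -104 - \frac{891}{7} = - \frac{1619}{7}$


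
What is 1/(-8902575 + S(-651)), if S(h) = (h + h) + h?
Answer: -1/8904528 ≈ -1.1230e-7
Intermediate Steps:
S(h) = 3*h (S(h) = 2*h + h = 3*h)
1/(-8902575 + S(-651)) = 1/(-8902575 + 3*(-651)) = 1/(-8902575 - 1953) = 1/(-8904528) = -1/8904528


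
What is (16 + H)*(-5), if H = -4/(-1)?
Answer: -100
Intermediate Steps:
H = 4 (H = -4*(-1) = 4)
(16 + H)*(-5) = (16 + 4)*(-5) = 20*(-5) = -100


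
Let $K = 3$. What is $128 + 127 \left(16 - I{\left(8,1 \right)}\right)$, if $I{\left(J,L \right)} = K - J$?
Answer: $2795$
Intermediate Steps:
$I{\left(J,L \right)} = 3 - J$
$128 + 127 \left(16 - I{\left(8,1 \right)}\right) = 128 + 127 \left(16 - \left(3 - 8\right)\right) = 128 + 127 \left(16 - -5\right) = 128 + 127 \left(16 + 5\right) = 128 + 127 \cdot 21 = 128 + 2667 = 2795$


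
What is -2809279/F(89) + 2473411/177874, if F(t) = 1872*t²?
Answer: 18088158818593/1318767796944 ≈ 13.716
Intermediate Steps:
-2809279/F(89) + 2473411/177874 = -2809279/(1872*89²) + 2473411/177874 = -2809279/(1872*7921) + 2473411*(1/177874) = -2809279/14828112 + 2473411/177874 = 18088158818593/1318767796944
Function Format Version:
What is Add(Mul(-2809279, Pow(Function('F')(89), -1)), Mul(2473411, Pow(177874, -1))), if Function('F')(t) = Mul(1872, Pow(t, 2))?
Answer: Rational(18088158818593, 1318767796944) ≈ 13.716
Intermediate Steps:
Add(Mul(-2809279, Pow(Function('F')(89), -1)), Mul(2473411, Pow(177874, -1))) = Add(Mul(-2809279, Pow(Mul(1872, Pow(89, 2)), -1)), Mul(2473411, Pow(177874, -1))) = Add(Mul(-2809279, Pow(Mul(1872, 7921), -1)), Mul(2473411, Rational(1, 177874))) = Add(Mul(-2809279, Pow(14828112, -1)), Rational(2473411, 177874)) = Add(Mul(-2809279, Rational(1, 14828112)), Rational(2473411, 177874)) = Add(Rational(-2809279, 14828112), Rational(2473411, 177874)) = Rational(18088158818593, 1318767796944)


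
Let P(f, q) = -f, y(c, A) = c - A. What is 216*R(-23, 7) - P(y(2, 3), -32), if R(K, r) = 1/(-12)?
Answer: -19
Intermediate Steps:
R(K, r) = -1/12
216*R(-23, 7) - P(y(2, 3), -32) = 216*(-1/12) - (-1)*(2 - 1*3) = -18 - (-1)*(2 - 3) = -18 - (-1)*(-1) = -18 - 1*1 = -18 - 1 = -19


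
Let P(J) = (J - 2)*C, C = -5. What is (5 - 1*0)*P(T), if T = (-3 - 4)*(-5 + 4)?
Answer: -125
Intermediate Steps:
T = 7 (T = -7*(-1) = 7)
P(J) = 10 - 5*J (P(J) = (J - 2)*(-5) = (-2 + J)*(-5) = 10 - 5*J)
(5 - 1*0)*P(T) = (5 - 1*0)*(10 - 5*7) = (5 + 0)*(10 - 35) = 5*(-25) = -125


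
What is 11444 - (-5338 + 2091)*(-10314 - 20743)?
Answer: -100830635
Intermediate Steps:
11444 - (-5338 + 2091)*(-10314 - 20743) = 11444 - (-3247)*(-31057) = 11444 - 1*100842079 = 11444 - 100842079 = -100830635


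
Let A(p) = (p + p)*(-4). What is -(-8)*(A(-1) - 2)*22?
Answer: 1056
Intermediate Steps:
A(p) = -8*p (A(p) = (2*p)*(-4) = -8*p)
-(-8)*(A(-1) - 2)*22 = -(-8)*(-8*(-1) - 2)*22 = -(-8)*(8 - 2)*22 = -(-8)*6*22 = -4*(-12)*22 = 48*22 = 1056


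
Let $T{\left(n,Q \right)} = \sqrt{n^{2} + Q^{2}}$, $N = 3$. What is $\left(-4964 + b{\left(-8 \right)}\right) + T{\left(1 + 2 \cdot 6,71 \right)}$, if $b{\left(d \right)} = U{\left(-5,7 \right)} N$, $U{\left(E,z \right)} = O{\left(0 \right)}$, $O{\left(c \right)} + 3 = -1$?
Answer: $-4976 + \sqrt{5210} \approx -4903.8$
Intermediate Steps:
$O{\left(c \right)} = -4$ ($O{\left(c \right)} = -3 - 1 = -4$)
$U{\left(E,z \right)} = -4$
$b{\left(d \right)} = -12$ ($b{\left(d \right)} = \left(-4\right) 3 = -12$)
$T{\left(n,Q \right)} = \sqrt{Q^{2} + n^{2}}$
$\left(-4964 + b{\left(-8 \right)}\right) + T{\left(1 + 2 \cdot 6,71 \right)} = \left(-4964 - 12\right) + \sqrt{71^{2} + \left(1 + 2 \cdot 6\right)^{2}} = -4976 + \sqrt{5041 + \left(1 + 12\right)^{2}} = -4976 + \sqrt{5041 + 13^{2}} = -4976 + \sqrt{5041 + 169} = -4976 + \sqrt{5210}$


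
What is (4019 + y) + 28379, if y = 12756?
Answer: 45154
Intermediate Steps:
(4019 + y) + 28379 = (4019 + 12756) + 28379 = 16775 + 28379 = 45154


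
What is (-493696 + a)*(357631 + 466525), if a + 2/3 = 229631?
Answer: -652893910732/3 ≈ -2.1763e+11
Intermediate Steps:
a = 688891/3 (a = -⅔ + 229631 = 688891/3 ≈ 2.2963e+5)
(-493696 + a)*(357631 + 466525) = (-493696 + 688891/3)*(357631 + 466525) = -792197/3*824156 = -652893910732/3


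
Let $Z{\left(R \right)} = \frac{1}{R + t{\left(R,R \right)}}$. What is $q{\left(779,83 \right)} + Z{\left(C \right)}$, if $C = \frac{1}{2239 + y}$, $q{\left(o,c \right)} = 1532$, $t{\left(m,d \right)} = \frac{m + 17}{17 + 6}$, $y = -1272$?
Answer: $\frac{25243557}{16463} \approx 1533.4$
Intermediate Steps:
$t{\left(m,d \right)} = \frac{17}{23} + \frac{m}{23}$ ($t{\left(m,d \right)} = \frac{17 + m}{23} = \left(17 + m\right) \frac{1}{23} = \frac{17}{23} + \frac{m}{23}$)
$C = \frac{1}{967}$ ($C = \frac{1}{2239 - 1272} = \frac{1}{967} \approx 0.0010341$)
$Z{\left(R \right)} = \frac{1}{\frac{17}{23} + \frac{24 R}{23}}$ ($Z{\left(R \right)} = \frac{1}{R + \left(\frac{17}{23} + \frac{R}{23}\right)} = \frac{1}{\frac{17}{23} + \frac{24 R}{23}}$)
$q{\left(779,83 \right)} + Z{\left(C \right)} = 1532 + \frac{23}{17 + 24 \cdot \frac{1}{967}} = 1532 + \frac{23}{17 + \frac{24}{967}} = 1532 + \frac{23}{\frac{16463}{967}} = 1532 + 23 \cdot \frac{967}{16463} = 1532 + \frac{22241}{16463} = \frac{25243557}{16463}$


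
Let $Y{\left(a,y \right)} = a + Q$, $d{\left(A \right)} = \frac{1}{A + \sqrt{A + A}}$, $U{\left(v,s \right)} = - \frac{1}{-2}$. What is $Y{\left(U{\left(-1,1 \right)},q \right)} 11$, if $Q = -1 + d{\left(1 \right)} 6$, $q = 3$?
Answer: $- \frac{143}{2} + 66 \sqrt{2} \approx 21.838$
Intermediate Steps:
$U{\left(v,s \right)} = \frac{1}{2}$ ($U{\left(v,s \right)} = \left(-1\right) \left(- \frac{1}{2}\right) = \frac{1}{2}$)
$d{\left(A \right)} = \frac{1}{A + \sqrt{2} \sqrt{A}}$ ($d{\left(A \right)} = \frac{1}{A + \sqrt{2 A}} = \frac{1}{A + \sqrt{2} \sqrt{A}}$)
$Q = -1 + \frac{6}{1 + \sqrt{2}}$ ($Q = -1 + \frac{1}{1 + \sqrt{2} \sqrt{1}} \cdot 6 = -1 + \frac{1}{1 + \sqrt{2} \cdot 1} \cdot 6 = -1 + \frac{1}{1 + \sqrt{2}} \cdot 6 = -1 + \frac{6}{1 + \sqrt{2}} \approx 1.4853$)
$Y{\left(a,y \right)} = -7 + a + 6 \sqrt{2}$ ($Y{\left(a,y \right)} = a - \left(7 - 6 \sqrt{2}\right) = -7 + a + 6 \sqrt{2}$)
$Y{\left(U{\left(-1,1 \right)},q \right)} 11 = \left(-7 + \frac{1}{2} + 6 \sqrt{2}\right) 11 = \left(- \frac{13}{2} + 6 \sqrt{2}\right) 11 = - \frac{143}{2} + 66 \sqrt{2}$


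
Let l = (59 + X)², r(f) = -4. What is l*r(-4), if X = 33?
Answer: -33856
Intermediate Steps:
l = 8464 (l = (59 + 33)² = 92² = 8464)
l*r(-4) = 8464*(-4) = -33856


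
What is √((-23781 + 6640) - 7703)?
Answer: 2*I*√6211 ≈ 157.62*I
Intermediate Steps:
√((-23781 + 6640) - 7703) = √(-17141 - 7703) = √(-24844) = 2*I*√6211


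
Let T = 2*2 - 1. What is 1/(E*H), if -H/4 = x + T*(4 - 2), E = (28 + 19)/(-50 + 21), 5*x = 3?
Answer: 145/6204 ≈ 0.023372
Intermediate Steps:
x = 3/5 (x = (1/5)*3 = 3/5 ≈ 0.60000)
T = 3 (T = 4 - 1 = 3)
E = -47/29 (E = 47/(-29) = 47*(-1/29) = -47/29 ≈ -1.6207)
H = -132/5 (H = -4*(3/5 + 3*(4 - 2)) = -4*(3/5 + 3*2) = -4*(3/5 + 6) = -4*33/5 = -132/5 ≈ -26.400)
1/(E*H) = 1/(-47/29*(-132/5)) = 1/(6204/145) = 145/6204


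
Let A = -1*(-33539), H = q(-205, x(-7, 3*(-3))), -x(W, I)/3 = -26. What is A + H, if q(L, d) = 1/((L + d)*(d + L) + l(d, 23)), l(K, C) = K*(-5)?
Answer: 527870322/15739 ≈ 33539.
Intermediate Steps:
l(K, C) = -5*K
x(W, I) = 78 (x(W, I) = -3*(-26) = 78)
q(L, d) = 1/((L + d)**2 - 5*d) (q(L, d) = 1/((L + d)*(d + L) - 5*d) = 1/((L + d)*(L + d) - 5*d) = 1/((L + d)**2 - 5*d))
H = 1/15739 (H = -1/(-(-205 + 78)**2 + 5*78) = -1/(-1*(-127)**2 + 390) = -1/(-1*16129 + 390) = -1/(-16129 + 390) = -1/(-15739) = -1*(-1/15739) = 1/15739 ≈ 6.3536e-5)
A = 33539
A + H = 33539 + 1/15739 = 527870322/15739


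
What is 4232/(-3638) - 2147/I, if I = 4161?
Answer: -668951/398361 ≈ -1.6793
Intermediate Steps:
4232/(-3638) - 2147/I = 4232/(-3638) - 2147/4161 = 4232*(-1/3638) - 2147*1/4161 = -2116/1819 - 113/219 = -668951/398361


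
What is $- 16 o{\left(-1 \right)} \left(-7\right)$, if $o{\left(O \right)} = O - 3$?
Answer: $-448$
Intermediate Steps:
$o{\left(O \right)} = -3 + O$
$- 16 o{\left(-1 \right)} \left(-7\right) = - 16 \left(-3 - 1\right) \left(-7\right) = \left(-16\right) \left(-4\right) \left(-7\right) = 64 \left(-7\right) = -448$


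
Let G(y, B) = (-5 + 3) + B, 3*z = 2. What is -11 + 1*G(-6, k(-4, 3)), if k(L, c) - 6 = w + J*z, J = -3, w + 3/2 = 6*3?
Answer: 15/2 ≈ 7.5000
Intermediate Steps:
w = 33/2 (w = -3/2 + 6*3 = -3/2 + 18 = 33/2 ≈ 16.500)
z = 2/3 (z = (1/3)*2 = 2/3 ≈ 0.66667)
k(L, c) = 41/2 (k(L, c) = 6 + (33/2 - 3*2/3) = 6 + (33/2 - 2) = 6 + 29/2 = 41/2)
G(y, B) = -2 + B
-11 + 1*G(-6, k(-4, 3)) = -11 + 1*(-2 + 41/2) = -11 + 1*(37/2) = -11 + 37/2 = 15/2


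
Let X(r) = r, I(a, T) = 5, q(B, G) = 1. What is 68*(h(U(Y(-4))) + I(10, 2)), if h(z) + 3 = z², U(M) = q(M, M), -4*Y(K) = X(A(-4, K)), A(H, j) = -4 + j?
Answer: 204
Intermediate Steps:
Y(K) = 1 - K/4 (Y(K) = -(-4 + K)/4 = 1 - K/4)
U(M) = 1
h(z) = -3 + z²
68*(h(U(Y(-4))) + I(10, 2)) = 68*((-3 + 1²) + 5) = 68*((-3 + 1) + 5) = 68*(-2 + 5) = 68*3 = 204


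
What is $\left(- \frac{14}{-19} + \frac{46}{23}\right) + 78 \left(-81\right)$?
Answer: $- \frac{119990}{19} \approx -6315.3$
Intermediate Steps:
$\left(- \frac{14}{-19} + \frac{46}{23}\right) + 78 \left(-81\right) = \left(\left(-14\right) \left(- \frac{1}{19}\right) + 46 \cdot \frac{1}{23}\right) - 6318 = \left(\frac{14}{19} + 2\right) - 6318 = \frac{52}{19} - 6318 = - \frac{119990}{19}$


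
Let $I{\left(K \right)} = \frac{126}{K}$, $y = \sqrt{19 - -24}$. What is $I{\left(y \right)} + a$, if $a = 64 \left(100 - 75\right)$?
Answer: $1600 + \frac{126 \sqrt{43}}{43} \approx 1619.2$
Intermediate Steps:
$y = \sqrt{43}$ ($y = \sqrt{19 + 24} = \sqrt{43} \approx 6.5574$)
$a = 1600$ ($a = 64 \cdot 25 = 1600$)
$I{\left(y \right)} + a = \frac{126}{\sqrt{43}} + 1600 = 126 \frac{\sqrt{43}}{43} + 1600 = \frac{126 \sqrt{43}}{43} + 1600 = 1600 + \frac{126 \sqrt{43}}{43}$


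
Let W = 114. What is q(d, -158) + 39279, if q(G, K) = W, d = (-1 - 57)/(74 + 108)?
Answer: 39393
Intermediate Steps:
d = -29/91 (d = -58/182 = -58*1/182 = -29/91 ≈ -0.31868)
q(G, K) = 114
q(d, -158) + 39279 = 114 + 39279 = 39393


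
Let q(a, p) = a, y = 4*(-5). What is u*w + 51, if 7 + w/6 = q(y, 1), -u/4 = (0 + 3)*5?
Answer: 9771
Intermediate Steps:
y = -20
u = -60 (u = -4*(0 + 3)*5 = -12*5 = -4*15 = -60)
w = -162 (w = -42 + 6*(-20) = -42 - 120 = -162)
u*w + 51 = -60*(-162) + 51 = 9720 + 51 = 9771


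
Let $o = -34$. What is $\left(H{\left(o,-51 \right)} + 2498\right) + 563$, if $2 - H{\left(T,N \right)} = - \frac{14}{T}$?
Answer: $\frac{52064}{17} \approx 3062.6$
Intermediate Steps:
$H{\left(T,N \right)} = 2 + \frac{14}{T}$ ($H{\left(T,N \right)} = 2 - - \frac{14}{T} = 2 + \frac{14}{T}$)
$\left(H{\left(o,-51 \right)} + 2498\right) + 563 = \left(\left(2 + \frac{14}{-34}\right) + 2498\right) + 563 = \left(\left(2 + 14 \left(- \frac{1}{34}\right)\right) + 2498\right) + 563 = \left(\left(2 - \frac{7}{17}\right) + 2498\right) + 563 = \left(\frac{27}{17} + 2498\right) + 563 = \frac{42493}{17} + 563 = \frac{52064}{17}$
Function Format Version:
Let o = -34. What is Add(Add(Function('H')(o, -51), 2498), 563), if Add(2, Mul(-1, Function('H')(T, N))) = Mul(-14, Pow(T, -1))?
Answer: Rational(52064, 17) ≈ 3062.6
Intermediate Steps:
Function('H')(T, N) = Add(2, Mul(14, Pow(T, -1))) (Function('H')(T, N) = Add(2, Mul(-1, Mul(-14, Pow(T, -1)))) = Add(2, Mul(14, Pow(T, -1))))
Add(Add(Function('H')(o, -51), 2498), 563) = Add(Add(Add(2, Mul(14, Pow(-34, -1))), 2498), 563) = Add(Add(Add(2, Mul(14, Rational(-1, 34))), 2498), 563) = Add(Add(Add(2, Rational(-7, 17)), 2498), 563) = Add(Add(Rational(27, 17), 2498), 563) = Add(Rational(42493, 17), 563) = Rational(52064, 17)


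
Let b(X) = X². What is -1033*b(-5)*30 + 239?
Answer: -774511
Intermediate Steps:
-1033*b(-5)*30 + 239 = -1033*(-5)²*30 + 239 = -25825*30 + 239 = -1033*750 + 239 = -774750 + 239 = -774511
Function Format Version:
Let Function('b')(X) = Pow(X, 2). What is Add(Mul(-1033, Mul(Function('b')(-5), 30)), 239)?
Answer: -774511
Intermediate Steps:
Add(Mul(-1033, Mul(Function('b')(-5), 30)), 239) = Add(Mul(-1033, Mul(Pow(-5, 2), 30)), 239) = Add(Mul(-1033, Mul(25, 30)), 239) = Add(Mul(-1033, 750), 239) = Add(-774750, 239) = -774511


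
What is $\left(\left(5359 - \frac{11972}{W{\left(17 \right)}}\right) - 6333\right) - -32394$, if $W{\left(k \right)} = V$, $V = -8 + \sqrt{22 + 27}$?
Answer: $43392$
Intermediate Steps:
$V = -1$ ($V = -8 + \sqrt{49} = -8 + 7 = -1$)
$W{\left(k \right)} = -1$
$\left(\left(5359 - \frac{11972}{W{\left(17 \right)}}\right) - 6333\right) - -32394 = \left(\left(5359 - \frac{11972}{-1}\right) - 6333\right) - -32394 = \left(\left(5359 - -11972\right) - 6333\right) + 32394 = \left(\left(5359 + 11972\right) - 6333\right) + 32394 = \left(17331 - 6333\right) + 32394 = 10998 + 32394 = 43392$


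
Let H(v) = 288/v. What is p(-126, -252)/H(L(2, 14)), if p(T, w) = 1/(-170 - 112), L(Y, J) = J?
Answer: -7/40608 ≈ -0.00017238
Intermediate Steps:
p(T, w) = -1/282 (p(T, w) = 1/(-282) = -1/282)
p(-126, -252)/H(L(2, 14)) = -1/(282*(288/14)) = -1/(282*(288*(1/14))) = -1/(282*144/7) = -1/282*7/144 = -7/40608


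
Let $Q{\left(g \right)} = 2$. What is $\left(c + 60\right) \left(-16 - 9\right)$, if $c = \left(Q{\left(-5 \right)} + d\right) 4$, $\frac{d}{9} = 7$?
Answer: $-8000$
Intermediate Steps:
$d = 63$ ($d = 9 \cdot 7 = 63$)
$c = 260$ ($c = \left(2 + 63\right) 4 = 65 \cdot 4 = 260$)
$\left(c + 60\right) \left(-16 - 9\right) = \left(260 + 60\right) \left(-16 - 9\right) = 320 \left(-25\right) = -8000$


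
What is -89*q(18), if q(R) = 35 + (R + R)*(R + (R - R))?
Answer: -60787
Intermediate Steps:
q(R) = 35 + 2*R² (q(R) = 35 + (2*R)*(R + 0) = 35 + (2*R)*R = 35 + 2*R²)
-89*q(18) = -89*(35 + 2*18²) = -89*(35 + 2*324) = -89*(35 + 648) = -89*683 = -60787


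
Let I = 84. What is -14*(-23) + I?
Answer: 406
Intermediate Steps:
-14*(-23) + I = -14*(-23) + 84 = 322 + 84 = 406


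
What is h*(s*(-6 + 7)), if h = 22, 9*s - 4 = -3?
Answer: 22/9 ≈ 2.4444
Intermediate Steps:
s = ⅑ (s = 4/9 + (⅑)*(-3) = 4/9 - ⅓ = ⅑ ≈ 0.11111)
h*(s*(-6 + 7)) = 22*((-6 + 7)/9) = 22*((⅑)*1) = 22*(⅑) = 22/9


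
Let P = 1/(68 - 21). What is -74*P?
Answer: -74/47 ≈ -1.5745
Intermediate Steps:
P = 1/47 ≈ 0.021277
-74*P = -74*1/47 = -74/47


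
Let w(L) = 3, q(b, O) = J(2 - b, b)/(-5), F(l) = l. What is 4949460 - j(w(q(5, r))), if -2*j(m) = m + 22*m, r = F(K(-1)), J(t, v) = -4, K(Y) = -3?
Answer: 9898989/2 ≈ 4.9495e+6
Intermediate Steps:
r = -3
q(b, O) = 4/5 (q(b, O) = -4/(-5) = -4*(-1/5) = 4/5)
j(m) = -23*m/2 (j(m) = -(m + 22*m)/2 = -23*m/2)
4949460 - j(w(q(5, r))) = 4949460 - (-23)*3/2 = 4949460 - 1*(-69/2) = 4949460 + 69/2 = 9898989/2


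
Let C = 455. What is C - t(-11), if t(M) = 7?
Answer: 448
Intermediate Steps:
C - t(-11) = 455 - 1*7 = 455 - 7 = 448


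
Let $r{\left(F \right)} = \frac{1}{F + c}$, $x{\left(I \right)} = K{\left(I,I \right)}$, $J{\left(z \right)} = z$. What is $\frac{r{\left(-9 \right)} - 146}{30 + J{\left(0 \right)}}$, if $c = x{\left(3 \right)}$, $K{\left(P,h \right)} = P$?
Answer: $- \frac{877}{180} \approx -4.8722$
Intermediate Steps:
$x{\left(I \right)} = I$
$c = 3$
$r{\left(F \right)} = \frac{1}{3 + F}$ ($r{\left(F \right)} = \frac{1}{F + 3} = \frac{1}{3 + F}$)
$\frac{r{\left(-9 \right)} - 146}{30 + J{\left(0 \right)}} = \frac{\frac{1}{3 - 9} - 146}{30 + 0} = \frac{\frac{1}{-6} - 146}{30} = \left(- \frac{1}{6} - 146\right) \frac{1}{30} = \left(- \frac{877}{6}\right) \frac{1}{30} = - \frac{877}{180}$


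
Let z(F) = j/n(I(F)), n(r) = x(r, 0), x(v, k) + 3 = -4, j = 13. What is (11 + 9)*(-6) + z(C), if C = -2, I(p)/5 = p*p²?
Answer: -853/7 ≈ -121.86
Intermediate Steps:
I(p) = 5*p³ (I(p) = 5*(p*p²) = 5*p³)
x(v, k) = -7 (x(v, k) = -3 - 4 = -7)
n(r) = -7
z(F) = -13/7 (z(F) = 13/(-7) = 13*(-⅐) = -13/7)
(11 + 9)*(-6) + z(C) = (11 + 9)*(-6) - 13/7 = 20*(-6) - 13/7 = -120 - 13/7 = -853/7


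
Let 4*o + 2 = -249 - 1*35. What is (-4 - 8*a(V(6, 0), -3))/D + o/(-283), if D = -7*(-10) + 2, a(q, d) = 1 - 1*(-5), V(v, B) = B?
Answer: -1196/2547 ≈ -0.46957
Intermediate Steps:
o = -143/2 (o = -½ + (-249 - 1*35)/4 = -½ + (-249 - 35)/4 = -½ + (¼)*(-284) = -½ - 71 = -143/2 ≈ -71.500)
a(q, d) = 6 (a(q, d) = 1 + 5 = 6)
D = 72 (D = 70 + 2 = 72)
(-4 - 8*a(V(6, 0), -3))/D + o/(-283) = (-4 - 8*6)/72 - 143/2/(-283) = (-4 - 48)*(1/72) - 143/2*(-1/283) = -52*1/72 + 143/566 = -13/18 + 143/566 = -1196/2547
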